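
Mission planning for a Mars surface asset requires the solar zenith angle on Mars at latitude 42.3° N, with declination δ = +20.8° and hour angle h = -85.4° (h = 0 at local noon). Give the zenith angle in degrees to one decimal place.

θ_z = 72.9°

cos θ_z = sin ϕ sin δ + cos ϕ cos δ cos h = 0.238991 + 0.055452 = 0.294443.
θ_z = arccos(0.294443) = 72.9°.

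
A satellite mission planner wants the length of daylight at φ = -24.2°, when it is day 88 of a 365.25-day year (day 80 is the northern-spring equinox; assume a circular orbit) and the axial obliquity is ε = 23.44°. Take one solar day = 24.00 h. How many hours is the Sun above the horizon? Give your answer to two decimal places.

11.81 h

Solar longitude: λ_s = 360° × (88 − 80)/365.25 = 7.885°.
sin δ = sin 23.44° × sin 7.885° = 0.05457, so δ = +3.128°.
cos H₀ = −tan φ · tan δ = −tan(-24.2°) × tan(+3.128°) = 0.0246, so H₀ = 1.5462 rad = 88.59°.
Daylight = 2H₀/(2π) × 24.00 h = (1.5462/π) × 24.00 = 11.81 h.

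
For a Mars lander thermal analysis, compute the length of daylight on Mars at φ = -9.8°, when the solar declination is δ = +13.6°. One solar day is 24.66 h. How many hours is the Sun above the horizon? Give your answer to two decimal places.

cos H₀ = −tan φ · tan δ = −tan(-9.8°) × tan(+13.600°) = 0.0418, so H₀ = 1.5290 rad = 87.61°.
Daylight = 2H₀/(2π) × 24.66 h = (1.5290/π) × 24.66 = 12.00 h.

12.00 h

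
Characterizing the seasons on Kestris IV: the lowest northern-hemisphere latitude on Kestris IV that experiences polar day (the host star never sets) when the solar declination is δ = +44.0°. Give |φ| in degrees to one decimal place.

|φ| = 46.0°

Polar day requires cos H₀ = −tan φ tan δ ≤ −1, i.e. tan φ tan δ ≥ 1.
The boundary is |tan φ| · |tan δ| = 1, so |φ| = 90° − |δ| = 90° − 44.0° = 46.0° in the northern hemisphere.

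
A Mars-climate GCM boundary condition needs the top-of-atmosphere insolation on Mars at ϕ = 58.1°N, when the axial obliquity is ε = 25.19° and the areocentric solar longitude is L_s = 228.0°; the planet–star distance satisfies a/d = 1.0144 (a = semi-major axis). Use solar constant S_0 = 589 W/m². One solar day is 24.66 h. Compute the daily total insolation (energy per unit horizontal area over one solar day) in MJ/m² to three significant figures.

sin δ = sin 25.19° × sin 228.0° = -0.31630, so δ = -18.439°.
cos h₀ = −tan(+58.1°) tan(-18.439°) = 0.5357, h₀ = 1.0055 rad.
Bracket: h₀ sin ϕ sin δ + cos ϕ cos δ sin h₀ = 1.0055×0.84897×-0.31630 + 0.52844×0.94866×0.84444 = -0.270006 + 0.423326 = 0.153320.
Inverse-square distance factor (a/d)² = 1.0144² = 1.029007.
Q̄ = (S_0/π) × 1.029007 × [bracket] = (589/π) × 1.029007 × 0.153320 = 29.579 W/m².
Daily total = Q̄ × 24.66 h × 3600 s/h = 29.579 × 24.66 × 3600 / 10⁶ = 2.626 MJ/m².

2.63 MJ/m²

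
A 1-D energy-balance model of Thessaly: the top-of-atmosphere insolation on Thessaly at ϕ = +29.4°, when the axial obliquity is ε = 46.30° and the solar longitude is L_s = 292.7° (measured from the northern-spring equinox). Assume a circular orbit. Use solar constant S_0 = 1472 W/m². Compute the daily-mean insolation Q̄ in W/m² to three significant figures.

Solar declination: sin δ = sin ε · sin L_s = sin 46.30° × sin 292.7° = -0.66696, so δ = -41.833°.
cos h₀ = −tan(+29.4°) tan(-41.833°) = 0.5044, h₀ = 1.0421 rad.
Bracket: h₀ sin ϕ sin δ + cos ϕ cos δ sin h₀ = 1.0421×0.49090×-0.66696 + 0.87121×0.74509×0.86348 = -0.341195 + 0.560511 = 0.219316.
Q̄ = (S_0/π) × [bracket] = (1472/π) × 0.219316 = 102.8 W/m².

Q̄ ≈ 103 W/m²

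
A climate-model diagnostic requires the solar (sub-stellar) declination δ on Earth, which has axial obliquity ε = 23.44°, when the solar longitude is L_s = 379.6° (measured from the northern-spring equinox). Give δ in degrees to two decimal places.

sin δ = sin ε · sin L_s = sin 23.44° × sin 379.6° = 0.133439.
δ = arcsin(0.133439) = +7.67°.

δ = +7.67°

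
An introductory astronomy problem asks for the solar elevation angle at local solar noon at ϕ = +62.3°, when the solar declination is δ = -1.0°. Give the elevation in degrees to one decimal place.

26.7°

At local noon the hour angle is zero, so the zenith angle equals |ϕ − δ| = |+62.3° − (-1.000°)| = 63.300°.
Elevation = 90° − 63.300° = 26.7°.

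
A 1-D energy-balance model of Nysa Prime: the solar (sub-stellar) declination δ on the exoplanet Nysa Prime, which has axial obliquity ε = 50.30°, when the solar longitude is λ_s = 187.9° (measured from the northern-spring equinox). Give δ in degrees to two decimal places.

sin δ = sin ε · sin λ_s = sin 50.30° × sin 187.9° = -0.105750.
δ = arcsin(-0.105750) = -6.07°.

δ = -6.07°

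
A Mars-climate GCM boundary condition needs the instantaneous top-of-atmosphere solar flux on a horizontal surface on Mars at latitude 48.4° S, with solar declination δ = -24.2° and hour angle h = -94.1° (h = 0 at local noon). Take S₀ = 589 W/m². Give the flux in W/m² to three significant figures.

155 W/m²

cos θ_z = sin φ sin δ + cos φ cos δ cos h = 0.306540 + -0.043297 = 0.263243.
Flux = S₀ · cos θ_z = 589 × 0.263243 = 155.1 W/m².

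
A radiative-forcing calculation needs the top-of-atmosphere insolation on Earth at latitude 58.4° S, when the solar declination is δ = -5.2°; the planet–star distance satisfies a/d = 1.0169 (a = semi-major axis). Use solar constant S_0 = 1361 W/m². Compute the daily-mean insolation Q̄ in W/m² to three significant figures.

cos h₀ = −tan(-58.4°) tan(-5.200°) = -0.1479, h₀ = 1.7193 rad.
Bracket: h₀ sin ϕ sin δ + cos ϕ cos δ sin h₀ = 1.7193×-0.85173×-0.09063 + 0.52399×0.99588×0.98900 = 0.132717 + 0.516091 = 0.648808.
Inverse-square distance factor (a/d)² = 1.0169² = 1.034086.
Q̄ = (S_0/π) × 1.034086 × [bracket] = (1361/π) × 1.034086 × 0.648808 = 290.7 W/m².

Q̄ ≈ 291 W/m²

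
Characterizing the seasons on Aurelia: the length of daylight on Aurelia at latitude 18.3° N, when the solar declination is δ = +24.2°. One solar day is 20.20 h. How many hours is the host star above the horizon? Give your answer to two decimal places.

11.06 h

cos h₀ = −tan ϕ · tan δ = −tan(+18.3°) × tan(+24.200°) = -0.1486, so h₀ = 1.7200 rad = 98.55°.
Daylight = 2h₀/(2π) × 20.20 h = (1.7200/π) × 20.20 = 11.06 h.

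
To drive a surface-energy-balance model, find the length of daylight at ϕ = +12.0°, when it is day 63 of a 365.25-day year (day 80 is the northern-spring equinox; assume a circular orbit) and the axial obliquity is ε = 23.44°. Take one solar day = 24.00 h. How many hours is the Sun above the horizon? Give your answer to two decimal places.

Solar longitude: L_s = 360° × (63 − 80)/365.25 = -16.756°, i.e. -16.756° + 360° = 343.244°.
sin δ = sin 23.44° × sin 343.244° = -0.11468, so δ = -6.585°.
cos h₀ = −tan ϕ · tan δ = −tan(+12.0°) × tan(-6.585°) = 0.0245, so h₀ = 1.5463 rad = 88.59°.
Daylight = 2h₀/(2π) × 24.00 h = (1.5463/π) × 24.00 = 11.81 h.

11.81 h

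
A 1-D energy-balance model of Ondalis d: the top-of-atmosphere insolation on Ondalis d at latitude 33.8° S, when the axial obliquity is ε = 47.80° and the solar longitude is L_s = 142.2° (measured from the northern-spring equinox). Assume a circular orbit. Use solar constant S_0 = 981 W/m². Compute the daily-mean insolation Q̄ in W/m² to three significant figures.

Q̄ ≈ 121 W/m²

Solar declination: sin δ = sin ε · sin L_s = sin 47.80° × sin 142.2° = 0.45404, so δ = +27.003°.
cos h₀ = −tan(-33.8°) tan(+27.003°) = 0.3411, h₀ = 1.2227 rad.
Bracket: h₀ sin ϕ sin δ + cos ϕ cos δ sin h₀ = 1.2227×-0.55630×0.45404 + 0.83098×0.89098×0.94001 = -0.308833 + 0.695971 = 0.387138.
Q̄ = (S_0/π) × [bracket] = (981/π) × 0.387138 = 120.9 W/m².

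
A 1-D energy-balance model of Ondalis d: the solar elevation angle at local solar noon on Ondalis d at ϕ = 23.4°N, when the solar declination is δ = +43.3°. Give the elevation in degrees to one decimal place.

At local noon the hour angle is zero, so the zenith angle equals |ϕ − δ| = |+23.4° − (+43.300°)| = 19.900°.
Elevation = 90° − 19.900° = 70.1°.

70.1°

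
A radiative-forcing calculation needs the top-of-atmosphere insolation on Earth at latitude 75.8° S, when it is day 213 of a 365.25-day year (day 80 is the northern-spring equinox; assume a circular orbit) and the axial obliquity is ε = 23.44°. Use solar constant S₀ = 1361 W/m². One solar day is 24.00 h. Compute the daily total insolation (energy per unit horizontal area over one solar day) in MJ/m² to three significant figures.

0.00 MJ/m²

Solar longitude: λ_s = 360° × (213 − 80)/365.25 = 131.088°.
sin δ = sin 23.44° × sin 131.088° = 0.29981, so δ = +17.446°.
cos H₀ = −tan(-75.8°) tan(+17.446°) = 1.2420 ≥ 1 ⇒ polar night, H₀ = 0 and Q̄ = 0.
Daily total = Q̄ × 24.00 h × 3600 s/h = 0.00 MJ/m².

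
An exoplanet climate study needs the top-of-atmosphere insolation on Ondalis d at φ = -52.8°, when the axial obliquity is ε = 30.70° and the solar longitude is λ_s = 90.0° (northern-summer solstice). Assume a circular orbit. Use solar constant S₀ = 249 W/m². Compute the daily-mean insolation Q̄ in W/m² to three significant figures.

Solar declination: sin δ = sin ε · sin λ_s = sin 30.70° × sin 90.0° = 0.51054, so δ = +30.700°.
cos H₀ = −tan(-52.8°) tan(+30.700°) = 0.7822, H₀ = 0.6725 rad.
Bracket: H₀ sin φ sin δ + cos φ cos δ sin H₀ = 0.6725×-0.79653×0.51054 + 0.60460×0.85985×0.62297 = -0.273479 + 0.323860 = 0.050381.
Q̄ = (S₀/π) × [bracket] = (249/π) × 0.050381 = 3.993 W/m².

Q̄ ≈ 3.99 W/m²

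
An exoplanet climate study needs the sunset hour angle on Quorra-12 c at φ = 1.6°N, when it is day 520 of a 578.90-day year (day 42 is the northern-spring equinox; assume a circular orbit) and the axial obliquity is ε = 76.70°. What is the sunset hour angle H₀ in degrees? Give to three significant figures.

H₀ = 87.2°

Solar longitude: λ_s = 360° × (520 − 42)/578.90 = 297.253°.
sin δ = sin 76.70° × sin 297.253° = -0.86515, so δ = -59.899°.
cos H₀ = −tan φ · tan δ = −tan(+1.6°) × tan(-59.899°) = 0.0482, so H₀ = 1.5226 rad = 87.24°.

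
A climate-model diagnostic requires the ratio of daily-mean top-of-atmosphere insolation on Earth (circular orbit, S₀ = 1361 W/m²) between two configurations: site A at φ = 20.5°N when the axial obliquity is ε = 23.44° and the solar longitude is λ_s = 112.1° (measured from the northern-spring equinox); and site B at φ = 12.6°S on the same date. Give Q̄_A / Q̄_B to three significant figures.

Q̄_A / Q̄_B ≈ 1.38

— Configuration A (φ=+20.5°):
Solar declination: sin δ = sin ε · sin λ_s = sin 23.44° × sin 112.1° = 0.36856, so δ = +21.627°.
cos H₀ = −tan(+20.5°) tan(+21.627°) = -0.1482, H₀ = 1.7196 rad.
Bracket: H₀ sin φ sin δ + cos φ cos δ sin H₀ = 1.7196×0.35021×0.36856 + 0.93667×0.92960×0.98895 = 0.221955 + 0.861107 = 1.083062.
Q̄ = (S₀/π) × [bracket] = (1361/π) × 1.083062 = 469.20 W/m².
— Configuration B (φ=-12.6°):
cos H₀ = −tan(-12.6°) tan(+21.627°) = 0.0886, H₀ = 1.4821 rad.
Bracket: H₀ sin φ sin δ + cos φ cos δ sin H₀ = 1.4821×-0.21814×0.36856 + 0.97592×0.92960×0.99607 = -0.119157 + 0.903650 = 0.784493.
Q̄ = (S₀/π) × [bracket] = (1361/π) × 0.784493 = 339.86 W/m².
Ratio Q̄_A / Q̄_B = 469.20 / 339.86 = 1.381.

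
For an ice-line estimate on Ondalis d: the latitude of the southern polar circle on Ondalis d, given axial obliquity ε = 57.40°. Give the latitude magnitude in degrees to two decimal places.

32.60°

The polar circle is the lowest latitude that experiences at least one full rotation of continuous darkness at the northern-summer solstice; it lies at |φ| = 90° − ε = 90° − 57.40° = 32.60°.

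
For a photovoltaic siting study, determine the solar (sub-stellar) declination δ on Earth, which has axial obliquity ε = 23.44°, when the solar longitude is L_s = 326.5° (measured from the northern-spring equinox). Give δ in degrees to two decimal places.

δ = -12.68°

sin δ = sin ε · sin L_s = sin 23.44° × sin 326.5° = -0.219554.
δ = arcsin(-0.219554) = -12.68°.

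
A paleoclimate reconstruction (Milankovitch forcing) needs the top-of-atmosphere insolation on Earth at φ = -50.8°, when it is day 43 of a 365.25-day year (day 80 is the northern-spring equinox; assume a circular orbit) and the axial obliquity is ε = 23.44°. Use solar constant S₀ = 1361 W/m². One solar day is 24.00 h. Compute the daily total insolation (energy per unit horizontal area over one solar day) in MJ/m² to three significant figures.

34.8 MJ/m²

Solar longitude: λ_s = 360° × (43 − 80)/365.25 = -36.468°, i.e. -36.468° + 360° = 323.532°.
sin δ = sin 23.44° × sin 323.532° = -0.23644, so δ = -13.676°.
cos H₀ = −tan(-50.8°) tan(-13.676°) = -0.2984, H₀ = 1.8738 rad.
Bracket: H₀ sin φ sin δ + cos φ cos δ sin H₀ = 1.8738×-0.77494×-0.23644 + 0.63203×0.97165×0.95445 = 0.343330 + 0.586139 = 0.929469.
Q̄ = (S₀/π) × [bracket] = (1361/π) × 0.929469 = 402.66 W/m².
Daily total = Q̄ × 24.00 h × 3600 s/h = 402.66 × 24.00 × 3600 / 10⁶ = 34.79 MJ/m².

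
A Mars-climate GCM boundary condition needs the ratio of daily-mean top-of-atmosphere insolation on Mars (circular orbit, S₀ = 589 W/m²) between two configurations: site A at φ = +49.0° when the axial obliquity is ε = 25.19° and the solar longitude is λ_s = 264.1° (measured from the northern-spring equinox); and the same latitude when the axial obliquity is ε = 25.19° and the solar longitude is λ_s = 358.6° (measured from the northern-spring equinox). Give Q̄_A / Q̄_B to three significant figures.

Q̄_A / Q̄_B ≈ 0.281

— Configuration A (φ=+49.0°):
Solar declination: sin δ = sin ε · sin λ_s = sin 25.19° × sin 264.1° = -0.42337, so δ = -25.047°.
cos H₀ = −tan(+49.0°) tan(-25.047°) = 0.5376, H₀ = 1.0032 rad.
Bracket: H₀ sin φ sin δ + cos φ cos δ sin H₀ = 1.0032×0.75471×-0.42337 + 0.65606×0.90596×0.84321 = -0.320544 + 0.501174 = 0.180630.
Q̄ = (S₀/π) × [bracket] = (589/π) × 0.180630 = 33.865 W/m².
— Configuration B (φ=+49.0°):
Solar declination: sin δ = sin ε · sin λ_s = sin 25.19° × sin 358.6° = -0.01040, so δ = -0.596°.
cos H₀ = −tan(+49.0°) tan(-0.596°) = 0.0120, H₀ = 1.5588 rad.
Bracket: H₀ sin φ sin δ + cos φ cos δ sin H₀ = 1.5588×0.75471×-0.01040 + 0.65606×0.99995×0.99993 = -0.012235 + 0.655981 = 0.643746.
Q̄ = (S₀/π) × [bracket] = (589/π) × 0.643746 = 120.69 W/m².
Ratio Q̄_A / Q̄_B = 33.865 / 120.69 = 0.2806.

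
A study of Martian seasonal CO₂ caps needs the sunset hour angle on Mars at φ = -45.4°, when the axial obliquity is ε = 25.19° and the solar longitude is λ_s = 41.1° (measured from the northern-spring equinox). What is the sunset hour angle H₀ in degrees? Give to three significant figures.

Solar declination: sin δ = sin ε · sin λ_s = sin 25.19° × sin 41.1° = 0.27979, so δ = +16.248°.
cos H₀ = −tan φ · tan δ = −tan(-45.4°) × tan(+16.248°) = 0.2955, so H₀ = 1.2708 rad = 72.81°.

H₀ = 72.8°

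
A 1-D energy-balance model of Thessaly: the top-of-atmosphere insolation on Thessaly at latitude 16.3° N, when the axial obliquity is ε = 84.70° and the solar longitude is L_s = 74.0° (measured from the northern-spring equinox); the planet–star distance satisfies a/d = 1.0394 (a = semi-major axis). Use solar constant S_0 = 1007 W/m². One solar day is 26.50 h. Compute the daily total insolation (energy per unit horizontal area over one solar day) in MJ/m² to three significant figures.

Solar declination: sin δ = sin ε · sin L_s = sin 84.70° × sin 74.0° = 0.95715, so δ = +73.167°.
cos h₀ = −tan(+16.3°) tan(+73.167°) = -0.9665, h₀ = 2.8821 rad.
Bracket: h₀ sin ϕ sin δ + cos ϕ cos δ sin h₀ = 2.8821×0.28067×0.95715 + 0.95981×0.28959×0.25659 = 0.774257 + 0.071320 = 0.845577.
Inverse-square distance factor (a/d)² = 1.0394² = 1.080352.
Q̄ = (S_0/π) × 1.080352 × [bracket] = (1007/π) × 1.080352 × 0.845577 = 292.82 W/m².
Daily total = Q̄ × 26.50 h × 3600 s/h = 292.82 × 26.50 × 3600 / 10⁶ = 27.94 MJ/m².

27.9 MJ/m²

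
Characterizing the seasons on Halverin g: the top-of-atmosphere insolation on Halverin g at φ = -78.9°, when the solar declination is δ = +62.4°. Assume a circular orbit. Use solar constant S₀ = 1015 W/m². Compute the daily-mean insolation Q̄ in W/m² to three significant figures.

cos H₀ = −tan(-78.9°) tan(+62.400°) = 9.7497 ≥ 1 ⇒ polar night, H₀ = 0 and Q̄ = 0.

Q̄ ≈ 0.00 W/m²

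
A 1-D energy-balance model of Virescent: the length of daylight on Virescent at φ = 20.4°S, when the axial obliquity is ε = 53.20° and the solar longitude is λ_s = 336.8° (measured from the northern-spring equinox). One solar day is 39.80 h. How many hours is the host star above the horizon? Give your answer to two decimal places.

Solar declination: sin δ = sin ε · sin λ_s = sin 53.20° × sin 336.8° = -0.31544, so δ = -18.387°.
cos H₀ = −tan φ · tan δ = −tan(-20.4°) × tan(-18.387°) = -0.1236, so H₀ = 1.6947 rad = 97.10°.
Daylight = 2H₀/(2π) × 39.80 h = (1.6947/π) × 39.80 = 21.47 h.

21.47 h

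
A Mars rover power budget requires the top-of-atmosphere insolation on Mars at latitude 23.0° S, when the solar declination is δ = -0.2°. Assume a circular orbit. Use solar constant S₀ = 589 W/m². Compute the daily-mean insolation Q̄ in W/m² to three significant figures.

Q̄ ≈ 173 W/m²

cos H₀ = −tan(-23.0°) tan(-0.200°) = -0.0015, H₀ = 1.5723 rad.
Bracket: H₀ sin φ sin δ + cos φ cos δ sin H₀ = 1.5723×-0.39073×-0.00349 + 0.92050×0.99999×1.00000 = 0.002144 + 0.920491 = 0.922635.
Q̄ = (S₀/π) × [bracket] = (589/π) × 0.922635 = 173.0 W/m².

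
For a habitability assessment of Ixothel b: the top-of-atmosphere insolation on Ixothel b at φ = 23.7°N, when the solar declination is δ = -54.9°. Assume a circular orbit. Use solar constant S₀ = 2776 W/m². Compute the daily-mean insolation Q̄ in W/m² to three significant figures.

cos H₀ = −tan(+23.7°) tan(-54.900°) = 0.6246, H₀ = 0.8962 rad.
Bracket: H₀ sin φ sin δ + cos φ cos δ sin H₀ = 0.8962×0.40195×-0.81815 + 0.91566×0.57501×0.78095 = -0.294720 + 0.411181 = 0.116461.
Q̄ = (S₀/π) × [bracket] = (2776/π) × 0.116461 = 102.9 W/m².

Q̄ ≈ 103 W/m²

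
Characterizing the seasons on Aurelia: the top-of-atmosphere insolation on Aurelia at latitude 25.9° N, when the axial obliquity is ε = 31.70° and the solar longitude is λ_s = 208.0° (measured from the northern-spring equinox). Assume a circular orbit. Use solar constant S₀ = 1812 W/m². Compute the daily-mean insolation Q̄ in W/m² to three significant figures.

Q̄ ≈ 409 W/m²

Solar declination: sin δ = sin ε · sin λ_s = sin 31.70° × sin 208.0° = -0.24669, so δ = -14.282°.
cos H₀ = −tan(+25.9°) tan(-14.282°) = 0.1236, H₀ = 1.4469 rad.
Bracket: H₀ sin φ sin δ + cos φ cos δ sin H₀ = 1.4469×0.43680×-0.24669 + 0.89956×0.96909×0.99233 = -0.155910 + 0.865068 = 0.709158.
Q̄ = (S₀/π) × [bracket] = (1812/π) × 0.709158 = 409.0 W/m².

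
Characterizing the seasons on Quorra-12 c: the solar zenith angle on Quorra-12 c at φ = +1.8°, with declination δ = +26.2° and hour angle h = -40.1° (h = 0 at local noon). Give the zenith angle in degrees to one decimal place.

θ_z = 45.6°

cos θ_z = sin φ sin δ + cos φ cos δ cos h = 0.013868 + 0.685993 = 0.699861.
θ_z = arccos(0.699861) = 45.6°.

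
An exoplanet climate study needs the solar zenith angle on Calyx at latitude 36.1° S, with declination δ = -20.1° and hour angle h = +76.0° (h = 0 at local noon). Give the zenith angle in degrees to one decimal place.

θ_z = 67.3°

cos θ_z = sin ϕ sin δ + cos ϕ cos δ cos h = 0.202483 + 0.183565 = 0.386048.
θ_z = arccos(0.386048) = 67.3°.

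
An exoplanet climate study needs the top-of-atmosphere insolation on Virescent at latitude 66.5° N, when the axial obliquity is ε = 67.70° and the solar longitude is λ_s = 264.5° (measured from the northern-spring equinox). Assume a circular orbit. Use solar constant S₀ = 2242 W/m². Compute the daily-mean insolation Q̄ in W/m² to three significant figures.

Q̄ ≈ 0.00 W/m²

Solar declination: sin δ = sin ε · sin λ_s = sin 67.70° × sin 264.5° = -0.92095, so δ = -67.065°.
cos H₀ = −tan(+66.5°) tan(-67.065°) = 5.4353 ≥ 1 ⇒ polar night, H₀ = 0 and Q̄ = 0.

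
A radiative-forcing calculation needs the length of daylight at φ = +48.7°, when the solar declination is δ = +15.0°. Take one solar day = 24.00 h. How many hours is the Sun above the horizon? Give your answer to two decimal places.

cos H₀ = −tan φ · tan δ = −tan(+48.7°) × tan(+15.000°) = -0.3050, so H₀ = 1.8807 rad = 107.76°.
Daylight = 2H₀/(2π) × 24.00 h = (1.8807/π) × 24.00 = 14.37 h.

14.37 h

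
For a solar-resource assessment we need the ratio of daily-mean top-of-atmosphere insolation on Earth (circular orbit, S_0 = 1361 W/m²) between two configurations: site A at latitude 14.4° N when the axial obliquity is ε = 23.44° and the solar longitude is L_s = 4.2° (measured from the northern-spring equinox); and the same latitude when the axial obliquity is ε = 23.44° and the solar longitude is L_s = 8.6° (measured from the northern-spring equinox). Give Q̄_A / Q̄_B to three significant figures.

— Configuration A (ϕ=+14.4°):
Solar declination: sin δ = sin ε · sin L_s = sin 23.44° × sin 4.2° = 0.02913, so δ = +1.669°.
cos h₀ = −tan(+14.4°) tan(+1.669°) = -0.0075, h₀ = 1.5783 rad.
Bracket: h₀ sin ϕ sin δ + cos ϕ cos δ sin h₀ = 1.5783×0.24869×0.02913 + 0.96858×0.99958×0.99997 = 0.011434 + 0.968144 = 0.979578.
Q̄ = (S_0/π) × [bracket] = (1361/π) × 0.979578 = 424.37 W/m².
— Configuration B (ϕ=+14.4°):
Solar declination: sin δ = sin ε · sin L_s = sin 23.44° × sin 8.6° = 0.05948, so δ = +3.410°.
cos h₀ = −tan(+14.4°) tan(+3.410°) = -0.0153, h₀ = 1.5861 rad.
Bracket: h₀ sin ϕ sin δ + cos ϕ cos δ sin h₀ = 1.5861×0.24869×0.05948 + 0.96858×0.99823×0.99988 = 0.023462 + 0.966750 = 0.990212.
Q̄ = (S_0/π) × [bracket] = (1361/π) × 0.990212 = 428.98 W/m².
Ratio Q̄_A / Q̄_B = 424.37 / 428.98 = 0.9893.

Q̄_A / Q̄_B ≈ 0.989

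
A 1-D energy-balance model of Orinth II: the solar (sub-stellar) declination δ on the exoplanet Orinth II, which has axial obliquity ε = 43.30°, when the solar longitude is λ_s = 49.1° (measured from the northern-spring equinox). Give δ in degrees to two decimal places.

δ = +31.22°

sin δ = sin ε · sin λ_s = sin 43.30° × sin 49.1° = 0.518378.
δ = arcsin(0.518378) = +31.22°.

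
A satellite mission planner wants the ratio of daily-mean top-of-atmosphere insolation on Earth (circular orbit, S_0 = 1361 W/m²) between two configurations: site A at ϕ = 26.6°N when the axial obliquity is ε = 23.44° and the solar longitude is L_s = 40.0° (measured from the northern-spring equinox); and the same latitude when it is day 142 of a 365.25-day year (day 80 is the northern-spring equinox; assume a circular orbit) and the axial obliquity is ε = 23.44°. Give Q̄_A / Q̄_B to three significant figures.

— Configuration A (ϕ=+26.6°):
Solar declination: sin δ = sin ε · sin L_s = sin 23.44° × sin 40.0° = 0.25569, so δ = +14.815°.
cos h₀ = −tan(+26.6°) tan(+14.815°) = -0.1324, h₀ = 1.7036 rad.
Bracket: h₀ sin ϕ sin δ + cos ϕ cos δ sin h₀ = 1.7036×0.44776×0.25569 + 0.89415×0.96676×0.99119 = 0.195041 + 0.856813 = 1.051854.
Q̄ = (S_0/π) × [bracket] = (1361/π) × 1.051854 = 455.68 W/m².
— Configuration B (ϕ=+26.6°):
Solar longitude: L_s = 360° × (142 − 80)/365.25 = 61.109°.
sin δ = sin 23.44° × sin 61.109° = 0.34828, so δ = +20.382°.
cos h₀ = −tan(+26.6°) tan(+20.382°) = -0.1861, h₀ = 1.7579 rad.
Bracket: h₀ sin ϕ sin δ + cos ϕ cos δ sin h₀ = 1.7579×0.44776×0.34828 + 0.89415×0.93739×0.98254 = 0.274137 + 0.823533 = 1.097670.
Q̄ = (S_0/π) × [bracket] = (1361/π) × 1.097670 = 475.53 W/m².
Ratio Q̄_A / Q̄_B = 455.68 / 475.53 = 0.9583.

Q̄_A / Q̄_B ≈ 0.958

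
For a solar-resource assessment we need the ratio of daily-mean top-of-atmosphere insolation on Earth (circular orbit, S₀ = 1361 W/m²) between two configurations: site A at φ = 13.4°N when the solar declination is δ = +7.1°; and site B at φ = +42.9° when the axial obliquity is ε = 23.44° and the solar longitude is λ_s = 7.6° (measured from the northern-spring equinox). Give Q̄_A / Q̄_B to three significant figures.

Q̄_A / Q̄_B ≈ 1.28

— Configuration A (φ=+13.4°):
cos H₀ = −tan(+13.4°) tan(+7.100°) = -0.0297, H₀ = 1.6005 rad.
Bracket: H₀ sin φ sin δ + cos φ cos δ sin H₀ = 1.6005×0.23175×0.12360 + 0.97278×0.99233×0.99956 = 0.045845 + 0.964894 = 1.010739.
Q̄ = (S₀/π) × [bracket] = (1361/π) × 1.010739 = 437.87 W/m².
— Configuration B (φ=+42.9°):
Solar declination: sin δ = sin ε · sin λ_s = sin 23.44° × sin 7.6° = 0.05261, so δ = +3.016°.
cos H₀ = −tan(+42.9°) tan(+3.016°) = -0.0490, H₀ = 1.6198 rad.
Bracket: H₀ sin φ sin δ + cos φ cos δ sin H₀ = 1.6198×0.68072×0.05261 + 0.73254×0.99862×0.99880 = 0.058009 + 0.730651 = 0.788660.
Q̄ = (S₀/π) × [bracket] = (1361/π) × 0.788660 = 341.66 W/m².
Ratio Q̄_A / Q̄_B = 437.87 / 341.66 = 1.282.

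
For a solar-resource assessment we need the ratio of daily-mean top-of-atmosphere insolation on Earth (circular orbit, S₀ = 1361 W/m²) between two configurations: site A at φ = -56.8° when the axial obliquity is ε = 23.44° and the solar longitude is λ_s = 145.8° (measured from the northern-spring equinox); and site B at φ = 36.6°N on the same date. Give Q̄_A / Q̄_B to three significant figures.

— Configuration A (φ=-56.8°):
Solar declination: sin δ = sin ε · sin λ_s = sin 23.44° × sin 145.8° = 0.22359, so δ = +12.920°.
cos H₀ = −tan(-56.8°) tan(+12.920°) = 0.3506, H₀ = 1.2126 rad.
Bracket: H₀ sin φ sin δ + cos φ cos δ sin H₀ = 1.2126×-0.83676×0.22359 + 0.54756×0.97468×0.93654 = -0.226867 + 0.499827 = 0.272960.
Q̄ = (S₀/π) × [bracket] = (1361/π) × 0.272960 = 118.25 W/m².
— Configuration B (φ=+36.6°):
cos H₀ = −tan(+36.6°) tan(+12.920°) = -0.1704, H₀ = 1.7420 rad.
Bracket: H₀ sin φ sin δ + cos φ cos δ sin H₀ = 1.7420×0.59622×0.22359 + 0.80282×0.97468×0.98538 = 0.232224 + 0.771053 = 1.003277.
Q̄ = (S₀/π) × [bracket] = (1361/π) × 1.003277 = 434.64 W/m².
Ratio Q̄_A / Q̄_B = 118.25 / 434.64 = 0.2721.

Q̄_A / Q̄_B ≈ 0.272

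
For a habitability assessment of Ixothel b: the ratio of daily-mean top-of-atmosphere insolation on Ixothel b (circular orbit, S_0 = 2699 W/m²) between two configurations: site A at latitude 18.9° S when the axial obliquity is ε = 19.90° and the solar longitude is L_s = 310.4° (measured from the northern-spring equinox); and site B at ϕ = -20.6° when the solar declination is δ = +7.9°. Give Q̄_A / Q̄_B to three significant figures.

— Configuration A (ϕ=-18.9°):
Solar declination: sin δ = sin ε · sin L_s = sin 19.90° × sin 310.4° = -0.25921, so δ = -15.023°.
cos h₀ = −tan(-18.9°) tan(-15.023°) = -0.0919, h₀ = 1.6628 rad.
Bracket: h₀ sin ϕ sin δ + cos ϕ cos δ sin h₀ = 1.6628×-0.32392×-0.25921 + 0.94609×0.96582×0.99577 = 0.139614 + 0.909887 = 1.049501.
Q̄ = (S_0/π) × [bracket] = (2699/π) × 1.049501 = 901.65 W/m².
— Configuration B (ϕ=-20.6°):
cos h₀ = −tan(-20.6°) tan(+7.900°) = 0.0522, h₀ = 1.5186 rad.
Bracket: h₀ sin ϕ sin δ + cos ϕ cos δ sin h₀ = 1.5186×-0.35184×0.13744 + 0.93606×0.99051×0.99864 = -0.073435 + 0.925916 = 0.852481.
Q̄ = (S_0/π) × [bracket] = (2699/π) × 0.852481 = 732.38 W/m².
Ratio Q̄_A / Q̄_B = 901.65 / 732.38 = 1.231.

Q̄_A / Q̄_B ≈ 1.23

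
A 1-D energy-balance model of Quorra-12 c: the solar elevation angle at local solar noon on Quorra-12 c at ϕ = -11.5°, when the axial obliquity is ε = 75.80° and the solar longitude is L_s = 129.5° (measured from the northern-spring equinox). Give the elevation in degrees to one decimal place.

Solar declination: sin δ = sin ε · sin L_s = sin 75.80° × sin 129.5° = 0.74805, so δ = +48.422°.
At local noon the hour angle is zero, so the zenith angle equals |ϕ − δ| = |-11.5° − (+48.422°)| = 59.922°.
Elevation = 90° − 59.922° = 30.1°.

30.1°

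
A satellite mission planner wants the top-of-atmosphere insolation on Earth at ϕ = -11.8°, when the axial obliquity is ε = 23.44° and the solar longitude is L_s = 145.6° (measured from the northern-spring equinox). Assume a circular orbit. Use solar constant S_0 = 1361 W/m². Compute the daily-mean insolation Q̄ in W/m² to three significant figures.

Q̄ ≈ 382 W/m²

Solar declination: sin δ = sin ε · sin L_s = sin 23.44° × sin 145.6° = 0.22474, so δ = +12.987°.
cos h₀ = −tan(-11.8°) tan(+12.987°) = 0.0482, h₀ = 1.5226 rad.
Bracket: h₀ sin ϕ sin δ + cos ϕ cos δ sin h₀ = 1.5226×-0.20450×0.22474 + 0.97887×0.97442×0.99884 = -0.069978 + 0.952724 = 0.882746.
Q̄ = (S_0/π) × [bracket] = (1361/π) × 0.882746 = 382.4 W/m².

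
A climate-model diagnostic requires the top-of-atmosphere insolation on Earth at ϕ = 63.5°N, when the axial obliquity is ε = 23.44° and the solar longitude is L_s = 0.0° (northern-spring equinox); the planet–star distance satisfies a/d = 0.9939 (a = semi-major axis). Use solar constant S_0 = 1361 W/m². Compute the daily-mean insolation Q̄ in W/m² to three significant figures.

Solar declination: sin δ = sin ε · sin L_s = sin 23.44° × sin 0.0° = 0.00000, so δ = +0.000°.
cos h₀ = −tan(+63.5°) tan(+0.000°) = -0.0000, h₀ = 1.5708 rad.
Bracket: h₀ sin ϕ sin δ + cos ϕ cos δ sin h₀ = 1.5708×0.89493×0.00000 + 0.44620×1.00000×1.00000 = 0.000000 + 0.446200 = 0.446200.
Inverse-square distance factor (a/d)² = 0.9939² = 0.987837.
Q̄ = (S_0/π) × 0.987837 × [bracket] = (1361/π) × 0.987837 × 0.446200 = 191.0 W/m².

Q̄ ≈ 191 W/m²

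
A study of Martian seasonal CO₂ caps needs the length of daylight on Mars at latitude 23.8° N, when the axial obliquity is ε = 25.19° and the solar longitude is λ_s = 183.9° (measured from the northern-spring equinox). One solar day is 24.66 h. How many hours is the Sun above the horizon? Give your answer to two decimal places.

12.23 h

Solar declination: sin δ = sin ε · sin λ_s = sin 25.19° × sin 183.9° = -0.02895, so δ = -1.659°.
cos H₀ = −tan φ · tan δ = −tan(+23.8°) × tan(-1.659°) = 0.0128, so H₀ = 1.5580 rad = 89.27°.
Daylight = 2H₀/(2π) × 24.66 h = (1.5580/π) × 24.66 = 12.23 h.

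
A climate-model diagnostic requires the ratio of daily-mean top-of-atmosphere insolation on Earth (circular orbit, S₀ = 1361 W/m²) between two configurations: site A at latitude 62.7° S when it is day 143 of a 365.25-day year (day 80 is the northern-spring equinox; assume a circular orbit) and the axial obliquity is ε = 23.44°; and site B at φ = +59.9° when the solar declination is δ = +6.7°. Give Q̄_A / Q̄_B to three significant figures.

— Configuration A (φ=-62.7°):
Solar longitude: λ_s = 360° × (143 − 80)/365.25 = 62.094°.
sin δ = sin 23.44° × sin 62.094° = 0.35153, so δ = +20.581°.
cos H₀ = −tan(-62.7°) tan(+20.581°) = 0.7275, H₀ = 0.7561 rad.
Bracket: H₀ sin φ sin δ + cos φ cos δ sin H₀ = 0.7561×-0.88862×0.35153 + 0.45865×0.93618×0.68609 = -0.236188 + 0.294593 = 0.058405.
Q̄ = (S₀/π) × [bracket] = (1361/π) × 0.058405 = 25.302 W/m².
— Configuration B (φ=+59.9°):
cos H₀ = −tan(+59.9°) tan(+6.700°) = -0.2027, H₀ = 1.7749 rad.
Bracket: H₀ sin φ sin δ + cos φ cos δ sin H₀ = 1.7749×0.86515×0.11667 + 0.50151×0.99317×0.97925 = 0.179153 + 0.487749 = 0.666902.
Q̄ = (S₀/π) × [bracket] = (1361/π) × 0.666902 = 288.92 W/m².
Ratio Q̄_A / Q̄_B = 25.302 / 288.92 = 0.08757.

Q̄_A / Q̄_B ≈ 0.0876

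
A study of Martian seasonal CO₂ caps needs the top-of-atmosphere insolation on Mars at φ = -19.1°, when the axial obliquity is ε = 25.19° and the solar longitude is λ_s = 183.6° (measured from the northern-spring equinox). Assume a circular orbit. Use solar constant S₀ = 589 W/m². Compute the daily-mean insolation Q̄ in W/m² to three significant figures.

Q̄ ≈ 180 W/m²

Solar declination: sin δ = sin ε · sin λ_s = sin 25.19° × sin 183.6° = -0.02672, so δ = -1.531°.
cos H₀ = −tan(-19.1°) tan(-1.531°) = -0.0093, H₀ = 1.5801 rad.
Bracket: H₀ sin φ sin δ + cos φ cos δ sin H₀ = 1.5801×-0.32722×-0.02672 + 0.94495×0.99964×0.99996 = 0.013815 + 0.944572 = 0.958387.
Q̄ = (S₀/π) × [bracket] = (589/π) × 0.958387 = 179.7 W/m².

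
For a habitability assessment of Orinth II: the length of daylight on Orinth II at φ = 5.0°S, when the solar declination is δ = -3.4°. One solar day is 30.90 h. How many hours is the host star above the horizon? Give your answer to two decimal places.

cos H₀ = −tan φ · tan δ = −tan(-5.0°) × tan(-3.400°) = -0.0052, so H₀ = 1.5760 rad = 90.30°.
Daylight = 2H₀/(2π) × 30.90 h = (1.5760/π) × 30.90 = 15.50 h.

15.50 h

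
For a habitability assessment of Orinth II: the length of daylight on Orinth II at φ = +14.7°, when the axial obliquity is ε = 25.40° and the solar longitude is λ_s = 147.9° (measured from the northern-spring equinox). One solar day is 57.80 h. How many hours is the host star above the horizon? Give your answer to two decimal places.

Solar declination: sin δ = sin ε · sin λ_s = sin 25.40° × sin 147.9° = 0.22794, so δ = +13.176°.
cos H₀ = −tan φ · tan δ = −tan(+14.7°) × tan(+13.176°) = -0.0614, so H₀ = 1.6322 rad = 93.52°.
Daylight = 2H₀/(2π) × 57.80 h = (1.6322/π) × 57.80 = 30.03 h.

30.03 h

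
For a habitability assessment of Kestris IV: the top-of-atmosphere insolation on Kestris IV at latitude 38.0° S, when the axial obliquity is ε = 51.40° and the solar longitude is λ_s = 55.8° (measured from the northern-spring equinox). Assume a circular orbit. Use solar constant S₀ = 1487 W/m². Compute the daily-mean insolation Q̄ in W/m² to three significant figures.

Q̄ ≈ 53.7 W/m²

Solar declination: sin δ = sin ε · sin λ_s = sin 51.40° × sin 55.8° = 0.64638, so δ = +40.269°.
cos H₀ = −tan(-38.0°) tan(+40.269°) = 0.6619, H₀ = 0.8475 rad.
Bracket: H₀ sin φ sin δ + cos φ cos δ sin H₀ = 0.8475×-0.61566×0.64638 + 0.78801×0.76302×0.74963 = -0.337263 + 0.450728 = 0.113465.
Q̄ = (S₀/π) × [bracket] = (1487/π) × 0.113465 = 53.71 W/m².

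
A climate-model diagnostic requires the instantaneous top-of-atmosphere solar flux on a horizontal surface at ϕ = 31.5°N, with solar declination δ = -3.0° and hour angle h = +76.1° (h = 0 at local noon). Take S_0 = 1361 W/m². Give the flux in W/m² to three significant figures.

241 W/m²

cos θ_z = sin ϕ sin δ + cos ϕ cos δ cos h = -0.027345 + 0.204547 = 0.177202.
Flux = S_0 · cos θ_z = 1361 × 0.177202 = 241.2 W/m².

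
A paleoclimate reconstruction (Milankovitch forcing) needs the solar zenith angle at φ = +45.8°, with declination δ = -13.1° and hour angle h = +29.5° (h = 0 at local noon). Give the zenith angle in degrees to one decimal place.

θ_z = 64.6°

cos θ_z = sin φ sin δ + cos φ cos δ cos h = -0.162489 + 0.590991 = 0.428502.
θ_z = arccos(0.428502) = 64.6°.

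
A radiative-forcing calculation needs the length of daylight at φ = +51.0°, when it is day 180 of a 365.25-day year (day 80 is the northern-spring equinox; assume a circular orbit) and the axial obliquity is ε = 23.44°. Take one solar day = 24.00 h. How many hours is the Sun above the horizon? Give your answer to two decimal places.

16.25 h

Solar longitude: λ_s = 360° × (180 − 80)/365.25 = 98.563°.
sin δ = sin 23.44° × sin 98.563° = 0.39335, so δ = +23.163°.
cos H₀ = −tan φ · tan δ = −tan(+51.0°) × tan(+23.163°) = -0.5283, so H₀ = 2.1274 rad = 121.89°.
Daylight = 2H₀/(2π) × 24.00 h = (2.1274/π) × 24.00 = 16.25 h.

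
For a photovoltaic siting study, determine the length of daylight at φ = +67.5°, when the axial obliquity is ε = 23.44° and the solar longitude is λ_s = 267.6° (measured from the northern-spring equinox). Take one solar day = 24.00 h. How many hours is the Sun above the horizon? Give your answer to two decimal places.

0.00 h

Solar declination: sin δ = sin ε · sin λ_s = sin 23.44° × sin 267.6° = -0.39744, so δ = -23.418°.
cos H₀ = −tan φ · tan δ = 1.0456 ≥ 1, so the Sun never rises (polar night) and H₀ = 0.
Daylight = 2H₀/(2π) × 24.00 h = (0.0000/π) × 24.00 = 0.00 h.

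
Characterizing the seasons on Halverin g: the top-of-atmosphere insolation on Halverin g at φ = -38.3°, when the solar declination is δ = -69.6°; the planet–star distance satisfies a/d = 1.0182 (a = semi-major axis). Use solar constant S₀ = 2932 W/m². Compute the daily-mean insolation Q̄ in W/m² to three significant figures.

cos H₀ = −tan(-38.3°) tan(-69.600°) = -2.1236 ≤ −1 ⇒ polar day, H₀ = π.
Bracket: H₀ sin φ sin δ + cos φ cos δ sin H₀ = 3.1416×-0.61978×-0.93728 + 0.78478×0.34857×0.00000 = 1.824979 + 0.000000 = 1.824979.
Inverse-square distance factor (a/d)² = 1.0182² = 1.036731.
Q̄ = (S₀/π) × 1.036731 × [bracket] = (2932/π) × 1.036731 × 1.824979 = 1766 W/m².

Q̄ ≈ 1.77e+03 W/m²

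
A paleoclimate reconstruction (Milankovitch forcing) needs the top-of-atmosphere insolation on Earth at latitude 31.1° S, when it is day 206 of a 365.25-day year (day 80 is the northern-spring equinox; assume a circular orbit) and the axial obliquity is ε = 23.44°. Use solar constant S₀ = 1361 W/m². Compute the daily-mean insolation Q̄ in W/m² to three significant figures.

Solar longitude: λ_s = 360° × (206 − 80)/365.25 = 124.189°.
sin δ = sin 23.44° × sin 124.189° = 0.32905, so δ = +19.211°.
cos H₀ = −tan(-31.1°) tan(+19.211°) = 0.2102, H₀ = 1.3590 rad.
Bracket: H₀ sin φ sin δ + cos φ cos δ sin H₀ = 1.3590×-0.51653×0.32905 + 0.85627×0.94431×0.97766 = -0.230981 + 0.790521 = 0.559540.
Q̄ = (S₀/π) × [bracket] = (1361/π) × 0.559540 = 242.4 W/m².

Q̄ ≈ 242 W/m²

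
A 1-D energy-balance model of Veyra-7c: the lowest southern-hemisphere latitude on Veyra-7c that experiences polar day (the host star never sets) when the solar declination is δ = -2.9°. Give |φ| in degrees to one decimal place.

Polar day requires cos H₀ = −tan φ tan δ ≤ −1, i.e. tan φ tan δ ≥ 1.
The boundary is |tan φ| · |tan δ| = 1, so |φ| = 90° − |δ| = 90° − 2.9° = 87.1° in the southern hemisphere.

|φ| = 87.1°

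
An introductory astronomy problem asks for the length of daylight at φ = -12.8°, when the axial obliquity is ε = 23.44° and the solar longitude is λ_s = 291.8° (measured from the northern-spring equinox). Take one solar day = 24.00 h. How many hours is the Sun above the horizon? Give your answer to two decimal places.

12.69 h

Solar declination: sin δ = sin ε · sin λ_s = sin 23.44° × sin 291.8° = -0.36934, so δ = -21.675°.
cos H₀ = −tan φ · tan δ = −tan(-12.8°) × tan(-21.675°) = -0.0903, so H₀ = 1.6612 rad = 95.18°.
Daylight = 2H₀/(2π) × 24.00 h = (1.6612/π) × 24.00 = 12.69 h.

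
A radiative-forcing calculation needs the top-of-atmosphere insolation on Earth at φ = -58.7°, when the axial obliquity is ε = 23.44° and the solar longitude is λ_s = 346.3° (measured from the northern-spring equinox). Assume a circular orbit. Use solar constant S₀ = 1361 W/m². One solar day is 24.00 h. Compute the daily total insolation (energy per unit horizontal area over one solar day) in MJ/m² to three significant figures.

Solar declination: sin δ = sin ε · sin λ_s = sin 23.44° × sin 346.3° = -0.09421, so δ = -5.406°.
cos H₀ = −tan(-58.7°) tan(-5.406°) = -0.1556, H₀ = 1.7271 rad.
Bracket: H₀ sin φ sin δ + cos φ cos δ sin H₀ = 1.7271×-0.85446×-0.09421 + 0.51952×0.99555×0.98781 = 0.139029 + 0.510903 = 0.649932.
Q̄ = (S₀/π) × [bracket] = (1361/π) × 0.649932 = 281.56 W/m².
Daily total = Q̄ × 24.00 h × 3600 s/h = 281.56 × 24.00 × 3600 / 10⁶ = 24.33 MJ/m².

24.3 MJ/m²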